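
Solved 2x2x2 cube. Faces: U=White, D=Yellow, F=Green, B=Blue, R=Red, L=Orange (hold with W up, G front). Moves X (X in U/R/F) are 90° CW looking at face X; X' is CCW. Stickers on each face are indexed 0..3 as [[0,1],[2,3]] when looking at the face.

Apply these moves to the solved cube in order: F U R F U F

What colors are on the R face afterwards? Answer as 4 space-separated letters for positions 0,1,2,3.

After move 1 (F): F=GGGG U=WWOO R=WRWR D=RRYY L=OYOY
After move 2 (U): U=OWOW F=WRGG R=BBWR B=OYBB L=GGOY
After move 3 (R): R=WBRB U=OROG F=WRGY D=RBYO B=WYWB
After move 4 (F): F=GWYR U=ORYG R=OBGB D=RWYO L=GROB
After move 5 (U): U=YOGR F=OBYR R=WYGB B=GRWB L=GWOB
After move 6 (F): F=YORB U=YOBW R=GYRB D=GWYO L=GROW
Query: R face = GYRB

Answer: G Y R B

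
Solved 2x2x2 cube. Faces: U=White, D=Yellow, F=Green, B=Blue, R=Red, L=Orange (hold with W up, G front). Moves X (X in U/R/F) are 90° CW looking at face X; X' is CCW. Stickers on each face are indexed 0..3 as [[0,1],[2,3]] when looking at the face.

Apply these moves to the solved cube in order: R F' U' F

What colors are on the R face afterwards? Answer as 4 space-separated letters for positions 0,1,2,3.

Answer: W Y R R

Derivation:
After move 1 (R): R=RRRR U=WGWG F=GYGY D=YBYB B=WBWB
After move 2 (F'): F=YYGG U=WGRR R=BRYR D=OOYB L=OGOW
After move 3 (U'): U=GRWR F=OGGG R=YYYR B=BRWB L=WBOW
After move 4 (F): F=GOGG U=GRWB R=WYRR D=YYYB L=WOOO
Query: R face = WYRR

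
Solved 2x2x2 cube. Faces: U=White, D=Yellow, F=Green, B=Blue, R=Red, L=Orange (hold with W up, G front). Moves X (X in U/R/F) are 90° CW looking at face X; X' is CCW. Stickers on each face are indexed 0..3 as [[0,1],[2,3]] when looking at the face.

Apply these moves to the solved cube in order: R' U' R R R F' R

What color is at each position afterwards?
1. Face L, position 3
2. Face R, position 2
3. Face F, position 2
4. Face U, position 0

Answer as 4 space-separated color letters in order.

After move 1 (R'): R=RRRR U=WBWB F=GWGW D=YGYG B=YBYB
After move 2 (U'): U=BBWW F=OOGW R=GWRR B=RRYB L=YBOO
After move 3 (R): R=RGRW U=BOWW F=OGGG D=YYYR B=WRBB
After move 4 (R): R=RRWG U=BGWG F=OYGR D=YBYW B=WROB
After move 5 (R): R=WRGR U=BYWR F=OBGW D=YOYW B=GRGB
After move 6 (F'): F=BWOG U=BYWG R=ORYR D=BOYW L=YROW
After move 7 (R): R=YORR U=BWWG F=BOOW D=BGYG B=GRYB
Query 1: L[3] = W
Query 2: R[2] = R
Query 3: F[2] = O
Query 4: U[0] = B

Answer: W R O B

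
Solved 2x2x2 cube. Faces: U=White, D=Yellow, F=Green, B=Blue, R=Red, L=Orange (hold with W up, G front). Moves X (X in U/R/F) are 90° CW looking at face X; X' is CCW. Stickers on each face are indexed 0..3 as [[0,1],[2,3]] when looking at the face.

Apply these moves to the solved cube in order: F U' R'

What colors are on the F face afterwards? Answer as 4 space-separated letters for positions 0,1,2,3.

After move 1 (F): F=GGGG U=WWOO R=WRWR D=RRYY L=OYOY
After move 2 (U'): U=WOWO F=OYGG R=GGWR B=WRBB L=BBOY
After move 3 (R'): R=GRGW U=WBWW F=OOGO D=RYYG B=YRRB
Query: F face = OOGO

Answer: O O G O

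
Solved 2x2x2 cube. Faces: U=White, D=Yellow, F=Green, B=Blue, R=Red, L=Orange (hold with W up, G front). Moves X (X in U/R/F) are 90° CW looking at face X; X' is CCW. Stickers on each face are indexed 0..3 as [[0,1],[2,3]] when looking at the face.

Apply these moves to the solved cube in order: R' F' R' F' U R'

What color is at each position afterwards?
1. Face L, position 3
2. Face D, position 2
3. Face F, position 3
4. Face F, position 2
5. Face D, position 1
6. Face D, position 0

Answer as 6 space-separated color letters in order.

Answer: R Y Y W R B

Derivation:
After move 1 (R'): R=RRRR U=WBWB F=GWGW D=YGYG B=YBYB
After move 2 (F'): F=WWGG U=WBRR R=GRYR D=OOYG L=OBOW
After move 3 (R'): R=RRGY U=WYRY F=WBGR D=OWYG B=GBOB
After move 4 (F'): F=BRWG U=WYRG R=WROY D=BWYG L=OYOR
After move 5 (U): U=RWGY F=WRWG R=GBOY B=OYOB L=BROR
After move 6 (R'): R=BYGO U=ROGO F=WWWY D=BRYG B=GYWB
Query 1: L[3] = R
Query 2: D[2] = Y
Query 3: F[3] = Y
Query 4: F[2] = W
Query 5: D[1] = R
Query 6: D[0] = B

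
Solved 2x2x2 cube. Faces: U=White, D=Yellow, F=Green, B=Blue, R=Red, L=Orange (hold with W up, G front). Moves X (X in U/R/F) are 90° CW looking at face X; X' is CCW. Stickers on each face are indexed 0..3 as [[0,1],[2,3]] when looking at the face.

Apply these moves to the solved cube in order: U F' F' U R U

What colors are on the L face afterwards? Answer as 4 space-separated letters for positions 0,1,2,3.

After move 1 (U): U=WWWW F=RRGG R=BBRR B=OOBB L=GGOO
After move 2 (F'): F=RGRG U=WWBR R=YBYR D=GOYY L=GWOW
After move 3 (F'): F=GGRR U=WWYY R=OBGR D=WWYY L=GROB
After move 4 (U): U=YWYW F=OBRR R=OOGR B=GRBB L=GGOB
After move 5 (R): R=GORO U=YBYR F=OWRY D=WBYG B=WRWB
After move 6 (U): U=YYRB F=GORY R=WRRO B=GGWB L=OWOB
Query: L face = OWOB

Answer: O W O B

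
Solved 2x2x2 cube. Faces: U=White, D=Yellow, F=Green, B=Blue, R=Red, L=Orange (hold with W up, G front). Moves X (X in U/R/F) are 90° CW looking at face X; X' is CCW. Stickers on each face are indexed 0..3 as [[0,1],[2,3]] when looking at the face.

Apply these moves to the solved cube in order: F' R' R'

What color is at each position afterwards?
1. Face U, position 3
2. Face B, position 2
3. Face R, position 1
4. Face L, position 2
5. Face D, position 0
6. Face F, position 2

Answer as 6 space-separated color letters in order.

Answer: Y G Y O O G

Derivation:
After move 1 (F'): F=GGGG U=WWRR R=YRYR D=OOYY L=OWOW
After move 2 (R'): R=RRYY U=WBRB F=GWGR D=OGYG B=YBOB
After move 3 (R'): R=RYRY U=WORY F=GBGB D=OWYR B=GBGB
Query 1: U[3] = Y
Query 2: B[2] = G
Query 3: R[1] = Y
Query 4: L[2] = O
Query 5: D[0] = O
Query 6: F[2] = G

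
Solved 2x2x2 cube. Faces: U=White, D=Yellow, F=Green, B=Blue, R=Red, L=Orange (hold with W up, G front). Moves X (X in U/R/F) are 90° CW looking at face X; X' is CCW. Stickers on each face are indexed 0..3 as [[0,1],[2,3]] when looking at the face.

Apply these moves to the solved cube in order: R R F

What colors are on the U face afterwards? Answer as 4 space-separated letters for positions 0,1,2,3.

After move 1 (R): R=RRRR U=WGWG F=GYGY D=YBYB B=WBWB
After move 2 (R): R=RRRR U=WYWY F=GBGB D=YWYW B=GBGB
After move 3 (F): F=GGBB U=WYOO R=WRYR D=RRYW L=OYOW
Query: U face = WYOO

Answer: W Y O O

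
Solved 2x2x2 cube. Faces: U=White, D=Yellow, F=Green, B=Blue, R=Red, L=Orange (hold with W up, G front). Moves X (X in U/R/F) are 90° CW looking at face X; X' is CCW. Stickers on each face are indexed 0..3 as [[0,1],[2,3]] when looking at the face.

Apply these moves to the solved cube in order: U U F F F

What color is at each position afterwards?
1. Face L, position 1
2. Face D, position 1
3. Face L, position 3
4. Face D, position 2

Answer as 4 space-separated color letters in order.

After move 1 (U): U=WWWW F=RRGG R=BBRR B=OOBB L=GGOO
After move 2 (U): U=WWWW F=BBGG R=OORR B=GGBB L=RROO
After move 3 (F): F=GBGB U=WWOR R=WOWR D=ROYY L=RYOY
After move 4 (F): F=GGBB U=WWYY R=OORR D=WWYY L=RROO
After move 5 (F): F=BGBG U=WWOR R=YOYR D=ROYY L=RWOW
Query 1: L[1] = W
Query 2: D[1] = O
Query 3: L[3] = W
Query 4: D[2] = Y

Answer: W O W Y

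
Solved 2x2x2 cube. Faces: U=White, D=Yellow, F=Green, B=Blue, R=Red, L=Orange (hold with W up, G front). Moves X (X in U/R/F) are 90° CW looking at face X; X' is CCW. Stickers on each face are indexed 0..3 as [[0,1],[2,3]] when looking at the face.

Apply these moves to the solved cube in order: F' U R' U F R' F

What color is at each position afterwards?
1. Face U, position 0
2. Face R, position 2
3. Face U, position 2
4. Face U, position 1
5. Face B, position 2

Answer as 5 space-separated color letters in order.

After move 1 (F'): F=GGGG U=WWRR R=YRYR D=OOYY L=OWOW
After move 2 (U): U=RWRW F=YRGG R=BBYR B=OWBB L=GGOW
After move 3 (R'): R=BRBY U=RBRO F=YWGW D=ORYG B=YWOB
After move 4 (U): U=RROB F=BRGW R=YWBY B=GGOB L=YWOW
After move 5 (F): F=GBWR U=RRWW R=OWBY D=BYYG L=YOOR
After move 6 (R'): R=WYOB U=ROWG F=GRWW D=BBYR B=GGYB
After move 7 (F): F=WGWR U=RORO R=WYGB D=OWYR L=YBOB
Query 1: U[0] = R
Query 2: R[2] = G
Query 3: U[2] = R
Query 4: U[1] = O
Query 5: B[2] = Y

Answer: R G R O Y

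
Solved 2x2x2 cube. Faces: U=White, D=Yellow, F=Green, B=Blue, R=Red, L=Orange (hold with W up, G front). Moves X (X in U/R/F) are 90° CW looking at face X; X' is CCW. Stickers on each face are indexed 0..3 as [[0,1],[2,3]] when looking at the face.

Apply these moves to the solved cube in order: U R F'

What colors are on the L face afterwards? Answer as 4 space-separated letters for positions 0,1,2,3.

After move 1 (U): U=WWWW F=RRGG R=BBRR B=OOBB L=GGOO
After move 2 (R): R=RBRB U=WRWG F=RYGY D=YBYO B=WOWB
After move 3 (F'): F=YYRG U=WRRR R=BBYB D=GOYO L=GGOW
Query: L face = GGOW

Answer: G G O W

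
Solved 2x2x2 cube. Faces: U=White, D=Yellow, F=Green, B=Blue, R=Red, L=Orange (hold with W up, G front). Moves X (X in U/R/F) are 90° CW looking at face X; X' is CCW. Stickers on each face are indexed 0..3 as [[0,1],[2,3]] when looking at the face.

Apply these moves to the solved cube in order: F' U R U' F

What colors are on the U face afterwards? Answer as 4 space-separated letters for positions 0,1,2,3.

Answer: R G W W

Derivation:
After move 1 (F'): F=GGGG U=WWRR R=YRYR D=OOYY L=OWOW
After move 2 (U): U=RWRW F=YRGG R=BBYR B=OWBB L=GGOW
After move 3 (R): R=YBRB U=RRRG F=YOGY D=OBYO B=WWWB
After move 4 (U'): U=RGRR F=GGGY R=YORB B=YBWB L=WWOW
After move 5 (F): F=GGYG U=RGWW R=RORB D=RYYO L=WOOB
Query: U face = RGWW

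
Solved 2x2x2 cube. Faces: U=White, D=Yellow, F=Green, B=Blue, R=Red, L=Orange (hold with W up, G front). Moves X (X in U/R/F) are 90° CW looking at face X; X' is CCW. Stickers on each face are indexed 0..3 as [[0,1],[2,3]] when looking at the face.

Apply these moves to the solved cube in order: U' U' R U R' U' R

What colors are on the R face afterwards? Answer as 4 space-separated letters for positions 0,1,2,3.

Answer: W R R W

Derivation:
After move 1 (U'): U=WWWW F=OOGG R=GGRR B=RRBB L=BBOO
After move 2 (U'): U=WWWW F=BBGG R=OORR B=GGBB L=RROO
After move 3 (R): R=RORO U=WBWG F=BYGY D=YBYG B=WGWB
After move 4 (U): U=WWGB F=ROGY R=WGRO B=RRWB L=BYOO
After move 5 (R'): R=GOWR U=WWGR F=RWGB D=YOYY B=GRBB
After move 6 (U'): U=WRWG F=BYGB R=RWWR B=GOBB L=GROO
After move 7 (R): R=WRRW U=WYWB F=BOGY D=YBYG B=GORB
Query: R face = WRRW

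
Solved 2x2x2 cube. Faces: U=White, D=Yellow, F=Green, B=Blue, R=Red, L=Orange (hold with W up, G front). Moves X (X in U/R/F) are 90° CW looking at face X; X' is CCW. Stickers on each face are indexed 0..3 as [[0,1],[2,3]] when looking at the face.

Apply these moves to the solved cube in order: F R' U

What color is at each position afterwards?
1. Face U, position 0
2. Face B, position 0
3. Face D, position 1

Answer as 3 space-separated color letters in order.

Answer: O O G

Derivation:
After move 1 (F): F=GGGG U=WWOO R=WRWR D=RRYY L=OYOY
After move 2 (R'): R=RRWW U=WBOB F=GWGO D=RGYG B=YBRB
After move 3 (U): U=OWBB F=RRGO R=YBWW B=OYRB L=GWOY
Query 1: U[0] = O
Query 2: B[0] = O
Query 3: D[1] = G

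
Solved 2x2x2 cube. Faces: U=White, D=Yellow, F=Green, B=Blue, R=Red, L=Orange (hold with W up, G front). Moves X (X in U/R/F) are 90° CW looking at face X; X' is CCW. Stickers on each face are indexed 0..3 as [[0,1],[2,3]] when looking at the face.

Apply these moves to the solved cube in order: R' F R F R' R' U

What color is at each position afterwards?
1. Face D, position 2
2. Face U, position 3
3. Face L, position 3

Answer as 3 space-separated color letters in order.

Answer: Y B Y

Derivation:
After move 1 (R'): R=RRRR U=WBWB F=GWGW D=YGYG B=YBYB
After move 2 (F): F=GGWW U=WBOO R=WRBR D=RRYG L=OYOG
After move 3 (R): R=BWRR U=WGOW F=GRWG D=RYYY B=OBBB
After move 4 (F): F=WGGR U=WGGY R=OWWR D=RBYY L=OROY
After move 5 (R'): R=WROW U=WBGO F=WGGY D=RGYR B=YBBB
After move 6 (R'): R=RWWO U=WBGY F=WBGO D=RGYY B=RBGB
After move 7 (U): U=GWYB F=RWGO R=RBWO B=ORGB L=WBOY
Query 1: D[2] = Y
Query 2: U[3] = B
Query 3: L[3] = Y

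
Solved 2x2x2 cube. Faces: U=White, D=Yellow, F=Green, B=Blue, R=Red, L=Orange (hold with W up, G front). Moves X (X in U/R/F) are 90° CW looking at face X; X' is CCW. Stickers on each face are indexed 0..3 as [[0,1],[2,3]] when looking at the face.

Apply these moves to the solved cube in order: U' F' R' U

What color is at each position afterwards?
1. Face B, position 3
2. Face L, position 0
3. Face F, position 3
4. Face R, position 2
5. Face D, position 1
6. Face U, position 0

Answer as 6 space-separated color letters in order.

After move 1 (U'): U=WWWW F=OOGG R=GGRR B=RRBB L=BBOO
After move 2 (F'): F=OGOG U=WWGR R=YGYR D=BOYY L=BWOW
After move 3 (R'): R=GRYY U=WBGR F=OWOR D=BGYG B=YROB
After move 4 (U): U=GWRB F=GROR R=YRYY B=BWOB L=OWOW
Query 1: B[3] = B
Query 2: L[0] = O
Query 3: F[3] = R
Query 4: R[2] = Y
Query 5: D[1] = G
Query 6: U[0] = G

Answer: B O R Y G G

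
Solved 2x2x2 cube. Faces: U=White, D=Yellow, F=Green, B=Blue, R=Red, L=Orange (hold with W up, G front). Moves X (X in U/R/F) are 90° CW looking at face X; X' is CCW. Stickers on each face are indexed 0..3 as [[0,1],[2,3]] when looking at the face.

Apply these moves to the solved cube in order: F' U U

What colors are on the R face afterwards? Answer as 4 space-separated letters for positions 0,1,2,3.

After move 1 (F'): F=GGGG U=WWRR R=YRYR D=OOYY L=OWOW
After move 2 (U): U=RWRW F=YRGG R=BBYR B=OWBB L=GGOW
After move 3 (U): U=RRWW F=BBGG R=OWYR B=GGBB L=YROW
Query: R face = OWYR

Answer: O W Y R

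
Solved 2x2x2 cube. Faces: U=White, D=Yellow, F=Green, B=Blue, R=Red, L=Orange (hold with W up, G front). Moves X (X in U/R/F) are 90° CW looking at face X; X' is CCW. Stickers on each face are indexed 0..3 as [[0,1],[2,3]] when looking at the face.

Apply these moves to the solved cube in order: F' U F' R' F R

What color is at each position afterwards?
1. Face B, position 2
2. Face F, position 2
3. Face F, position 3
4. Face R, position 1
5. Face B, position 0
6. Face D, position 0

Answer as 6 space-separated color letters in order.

After move 1 (F'): F=GGGG U=WWRR R=YRYR D=OOYY L=OWOW
After move 2 (U): U=RWRW F=YRGG R=BBYR B=OWBB L=GGOW
After move 3 (F'): F=RGYG U=RWBY R=OBOR D=GWYY L=GWOR
After move 4 (R'): R=BROO U=RBBO F=RWYY D=GGYG B=YWWB
After move 5 (F): F=YRYW U=RBRW R=BROO D=OBYG L=GGOG
After move 6 (R): R=OBOR U=RRRW F=YBYG D=OWYY B=WWBB
Query 1: B[2] = B
Query 2: F[2] = Y
Query 3: F[3] = G
Query 4: R[1] = B
Query 5: B[0] = W
Query 6: D[0] = O

Answer: B Y G B W O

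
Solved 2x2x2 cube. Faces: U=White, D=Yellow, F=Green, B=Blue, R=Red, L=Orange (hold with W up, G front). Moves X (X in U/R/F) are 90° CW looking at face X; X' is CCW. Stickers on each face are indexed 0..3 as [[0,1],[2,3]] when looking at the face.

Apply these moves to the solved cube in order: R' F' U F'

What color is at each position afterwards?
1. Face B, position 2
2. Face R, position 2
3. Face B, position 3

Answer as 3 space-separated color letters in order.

After move 1 (R'): R=RRRR U=WBWB F=GWGW D=YGYG B=YBYB
After move 2 (F'): F=WWGG U=WBRR R=GRYR D=OOYG L=OBOW
After move 3 (U): U=RWRB F=GRGG R=YBYR B=OBYB L=WWOW
After move 4 (F'): F=RGGG U=RWYY R=OBOR D=WWYG L=WBOR
Query 1: B[2] = Y
Query 2: R[2] = O
Query 3: B[3] = B

Answer: Y O B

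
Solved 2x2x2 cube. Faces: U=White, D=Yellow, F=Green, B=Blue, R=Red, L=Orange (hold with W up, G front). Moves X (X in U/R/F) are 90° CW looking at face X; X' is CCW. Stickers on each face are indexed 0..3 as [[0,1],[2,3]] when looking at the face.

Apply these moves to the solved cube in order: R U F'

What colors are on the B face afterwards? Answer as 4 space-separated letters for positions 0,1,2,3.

Answer: O O W B

Derivation:
After move 1 (R): R=RRRR U=WGWG F=GYGY D=YBYB B=WBWB
After move 2 (U): U=WWGG F=RRGY R=WBRR B=OOWB L=GYOO
After move 3 (F'): F=RYRG U=WWWR R=BBYR D=YOYB L=GGOG
Query: B face = OOWB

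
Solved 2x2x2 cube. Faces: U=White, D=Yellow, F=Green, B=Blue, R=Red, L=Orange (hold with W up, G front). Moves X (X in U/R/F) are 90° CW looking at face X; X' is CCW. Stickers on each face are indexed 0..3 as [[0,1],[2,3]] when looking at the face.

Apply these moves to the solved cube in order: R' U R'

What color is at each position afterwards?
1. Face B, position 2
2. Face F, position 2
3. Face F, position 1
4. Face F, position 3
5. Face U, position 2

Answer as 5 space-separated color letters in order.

Answer: G G W B B

Derivation:
After move 1 (R'): R=RRRR U=WBWB F=GWGW D=YGYG B=YBYB
After move 2 (U): U=WWBB F=RRGW R=YBRR B=OOYB L=GWOO
After move 3 (R'): R=BRYR U=WYBO F=RWGB D=YRYW B=GOGB
Query 1: B[2] = G
Query 2: F[2] = G
Query 3: F[1] = W
Query 4: F[3] = B
Query 5: U[2] = B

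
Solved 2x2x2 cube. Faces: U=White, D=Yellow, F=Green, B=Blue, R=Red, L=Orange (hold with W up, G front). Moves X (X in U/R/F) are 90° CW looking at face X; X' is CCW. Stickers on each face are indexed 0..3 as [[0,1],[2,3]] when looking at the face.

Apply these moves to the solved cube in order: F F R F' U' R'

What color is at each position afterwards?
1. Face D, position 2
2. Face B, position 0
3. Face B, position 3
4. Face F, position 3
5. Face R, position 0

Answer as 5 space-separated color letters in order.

After move 1 (F): F=GGGG U=WWOO R=WRWR D=RRYY L=OYOY
After move 2 (F): F=GGGG U=WWYY R=OROR D=WWYY L=OROR
After move 3 (R): R=OORR U=WGYG F=GWGY D=WBYB B=YBWB
After move 4 (F'): F=WYGG U=WGOR R=BOWR D=RRYB L=OGOY
After move 5 (U'): U=GRWO F=OGGG R=WYWR B=BOWB L=YBOY
After move 6 (R'): R=YRWW U=GWWB F=ORGO D=RGYG B=BORB
Query 1: D[2] = Y
Query 2: B[0] = B
Query 3: B[3] = B
Query 4: F[3] = O
Query 5: R[0] = Y

Answer: Y B B O Y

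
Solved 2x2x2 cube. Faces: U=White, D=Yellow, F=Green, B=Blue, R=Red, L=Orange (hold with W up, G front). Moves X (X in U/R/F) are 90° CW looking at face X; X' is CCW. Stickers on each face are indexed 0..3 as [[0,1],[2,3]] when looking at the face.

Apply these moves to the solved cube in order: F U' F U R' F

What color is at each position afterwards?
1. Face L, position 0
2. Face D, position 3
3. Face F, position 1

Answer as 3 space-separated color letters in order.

After move 1 (F): F=GGGG U=WWOO R=WRWR D=RRYY L=OYOY
After move 2 (U'): U=WOWO F=OYGG R=GGWR B=WRBB L=BBOY
After move 3 (F): F=GOGY U=WOYB R=WGOR D=WGYY L=BROR
After move 4 (U): U=YWBO F=WGGY R=WROR B=BRBB L=GOOR
After move 5 (R'): R=RRWO U=YBBB F=WWGO D=WGYY B=YRGB
After move 6 (F): F=GWOW U=YBRO R=BRBO D=WRYY L=GWOG
Query 1: L[0] = G
Query 2: D[3] = Y
Query 3: F[1] = W

Answer: G Y W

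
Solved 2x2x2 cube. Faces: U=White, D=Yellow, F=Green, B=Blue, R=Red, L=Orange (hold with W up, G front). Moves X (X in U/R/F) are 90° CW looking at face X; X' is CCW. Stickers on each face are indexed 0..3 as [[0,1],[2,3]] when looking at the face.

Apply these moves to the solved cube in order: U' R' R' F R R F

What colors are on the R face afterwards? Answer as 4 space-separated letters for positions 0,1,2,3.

After move 1 (U'): U=WWWW F=OOGG R=GGRR B=RRBB L=BBOO
After move 2 (R'): R=GRGR U=WBWR F=OWGW D=YOYG B=YRYB
After move 3 (R'): R=RRGG U=WYWY F=OBGR D=YWYW B=GROB
After move 4 (F): F=GORB U=WYOB R=WRYG D=GRYW L=BYOW
After move 5 (R): R=YWGR U=WOOB F=GRRW D=GOYG B=BRYB
After move 6 (R): R=GYRW U=WROW F=GORG D=GYYB B=BROB
After move 7 (F): F=RGGO U=WRWY R=OYWW D=RGYB L=BGOY
Query: R face = OYWW

Answer: O Y W W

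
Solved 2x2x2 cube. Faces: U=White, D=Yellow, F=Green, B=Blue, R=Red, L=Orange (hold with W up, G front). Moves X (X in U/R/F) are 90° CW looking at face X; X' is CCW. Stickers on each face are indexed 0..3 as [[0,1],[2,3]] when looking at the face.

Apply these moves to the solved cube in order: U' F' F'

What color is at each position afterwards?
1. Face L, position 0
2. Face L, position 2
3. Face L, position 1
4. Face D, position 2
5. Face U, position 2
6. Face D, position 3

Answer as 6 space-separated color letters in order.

After move 1 (U'): U=WWWW F=OOGG R=GGRR B=RRBB L=BBOO
After move 2 (F'): F=OGOG U=WWGR R=YGYR D=BOYY L=BWOW
After move 3 (F'): F=GGOO U=WWYY R=OGBR D=WWYY L=BROG
Query 1: L[0] = B
Query 2: L[2] = O
Query 3: L[1] = R
Query 4: D[2] = Y
Query 5: U[2] = Y
Query 6: D[3] = Y

Answer: B O R Y Y Y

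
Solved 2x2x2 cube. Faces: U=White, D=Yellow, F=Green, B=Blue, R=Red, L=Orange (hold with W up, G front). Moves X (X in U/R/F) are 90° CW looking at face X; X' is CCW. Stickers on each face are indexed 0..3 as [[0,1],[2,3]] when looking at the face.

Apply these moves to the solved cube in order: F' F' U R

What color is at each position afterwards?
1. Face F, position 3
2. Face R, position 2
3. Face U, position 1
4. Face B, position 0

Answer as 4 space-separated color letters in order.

Answer: Y R R W

Derivation:
After move 1 (F'): F=GGGG U=WWRR R=YRYR D=OOYY L=OWOW
After move 2 (F'): F=GGGG U=WWYY R=OROR D=WWYY L=OROR
After move 3 (U): U=YWYW F=ORGG R=BBOR B=ORBB L=GGOR
After move 4 (R): R=OBRB U=YRYG F=OWGY D=WBYO B=WRWB
Query 1: F[3] = Y
Query 2: R[2] = R
Query 3: U[1] = R
Query 4: B[0] = W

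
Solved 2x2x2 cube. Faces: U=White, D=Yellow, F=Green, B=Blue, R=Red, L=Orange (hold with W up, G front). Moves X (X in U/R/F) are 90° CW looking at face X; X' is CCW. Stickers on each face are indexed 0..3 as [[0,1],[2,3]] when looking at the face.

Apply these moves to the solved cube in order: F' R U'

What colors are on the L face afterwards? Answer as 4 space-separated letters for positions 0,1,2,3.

After move 1 (F'): F=GGGG U=WWRR R=YRYR D=OOYY L=OWOW
After move 2 (R): R=YYRR U=WGRG F=GOGY D=OBYB B=RBWB
After move 3 (U'): U=GGWR F=OWGY R=GORR B=YYWB L=RBOW
Query: L face = RBOW

Answer: R B O W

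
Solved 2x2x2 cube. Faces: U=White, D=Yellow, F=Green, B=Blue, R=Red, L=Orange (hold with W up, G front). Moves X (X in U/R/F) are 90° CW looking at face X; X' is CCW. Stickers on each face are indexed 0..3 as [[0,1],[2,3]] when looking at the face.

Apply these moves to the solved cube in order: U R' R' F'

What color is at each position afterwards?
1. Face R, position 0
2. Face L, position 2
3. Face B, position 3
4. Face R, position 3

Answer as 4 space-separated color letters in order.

Answer: W O B B

Derivation:
After move 1 (U): U=WWWW F=RRGG R=BBRR B=OOBB L=GGOO
After move 2 (R'): R=BRBR U=WBWO F=RWGW D=YRYG B=YOYB
After move 3 (R'): R=RRBB U=WYWY F=RBGO D=YWYW B=GORB
After move 4 (F'): F=BORG U=WYRB R=WRYB D=GOYW L=GYOW
Query 1: R[0] = W
Query 2: L[2] = O
Query 3: B[3] = B
Query 4: R[3] = B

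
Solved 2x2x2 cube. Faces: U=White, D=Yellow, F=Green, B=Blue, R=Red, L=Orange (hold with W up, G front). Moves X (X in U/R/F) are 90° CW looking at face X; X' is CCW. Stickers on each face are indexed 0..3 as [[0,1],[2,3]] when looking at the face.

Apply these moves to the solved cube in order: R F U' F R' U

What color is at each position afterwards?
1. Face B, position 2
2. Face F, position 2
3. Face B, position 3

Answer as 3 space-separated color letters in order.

After move 1 (R): R=RRRR U=WGWG F=GYGY D=YBYB B=WBWB
After move 2 (F): F=GGYY U=WGOO R=WRGR D=RRYB L=OYOB
After move 3 (U'): U=GOWO F=OYYY R=GGGR B=WRWB L=WBOB
After move 4 (F): F=YOYY U=GOBB R=WGOR D=GGYB L=WROR
After move 5 (R'): R=GRWO U=GWBW F=YOYB D=GOYY B=BRGB
After move 6 (U): U=BGWW F=GRYB R=BRWO B=WRGB L=YOOR
Query 1: B[2] = G
Query 2: F[2] = Y
Query 3: B[3] = B

Answer: G Y B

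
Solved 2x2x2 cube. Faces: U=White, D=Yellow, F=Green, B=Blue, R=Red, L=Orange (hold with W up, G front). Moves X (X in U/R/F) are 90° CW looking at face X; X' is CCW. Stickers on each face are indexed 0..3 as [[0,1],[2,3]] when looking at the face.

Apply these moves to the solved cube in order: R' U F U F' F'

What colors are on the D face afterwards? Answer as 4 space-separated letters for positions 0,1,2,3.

After move 1 (R'): R=RRRR U=WBWB F=GWGW D=YGYG B=YBYB
After move 2 (U): U=WWBB F=RRGW R=YBRR B=OOYB L=GWOO
After move 3 (F): F=GRWR U=WWOW R=BBBR D=RYYG L=GYOG
After move 4 (U): U=OWWW F=BBWR R=OOBR B=GYYB L=GROG
After move 5 (F'): F=BRBW U=OWOB R=YORR D=RGYG L=GWOW
After move 6 (F'): F=RWBB U=OWYR R=GORR D=WWYG L=GBOO
Query: D face = WWYG

Answer: W W Y G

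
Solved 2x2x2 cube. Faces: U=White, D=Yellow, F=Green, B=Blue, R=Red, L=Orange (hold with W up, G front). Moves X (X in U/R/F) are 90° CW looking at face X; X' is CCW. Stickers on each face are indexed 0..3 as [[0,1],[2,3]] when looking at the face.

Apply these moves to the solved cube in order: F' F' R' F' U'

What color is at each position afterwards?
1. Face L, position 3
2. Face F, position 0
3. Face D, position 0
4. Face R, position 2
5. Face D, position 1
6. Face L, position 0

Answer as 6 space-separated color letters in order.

After move 1 (F'): F=GGGG U=WWRR R=YRYR D=OOYY L=OWOW
After move 2 (F'): F=GGGG U=WWYY R=OROR D=WWYY L=OROR
After move 3 (R'): R=RROO U=WBYB F=GWGY D=WGYG B=YBWB
After move 4 (F'): F=WYGG U=WBRO R=GRWO D=RRYG L=OBOY
After move 5 (U'): U=BOWR F=OBGG R=WYWO B=GRWB L=YBOY
Query 1: L[3] = Y
Query 2: F[0] = O
Query 3: D[0] = R
Query 4: R[2] = W
Query 5: D[1] = R
Query 6: L[0] = Y

Answer: Y O R W R Y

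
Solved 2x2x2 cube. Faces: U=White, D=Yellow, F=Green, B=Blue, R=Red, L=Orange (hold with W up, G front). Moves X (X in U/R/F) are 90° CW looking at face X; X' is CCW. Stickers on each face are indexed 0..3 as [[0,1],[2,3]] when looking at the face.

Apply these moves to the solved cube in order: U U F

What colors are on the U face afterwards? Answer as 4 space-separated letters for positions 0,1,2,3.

After move 1 (U): U=WWWW F=RRGG R=BBRR B=OOBB L=GGOO
After move 2 (U): U=WWWW F=BBGG R=OORR B=GGBB L=RROO
After move 3 (F): F=GBGB U=WWOR R=WOWR D=ROYY L=RYOY
Query: U face = WWOR

Answer: W W O R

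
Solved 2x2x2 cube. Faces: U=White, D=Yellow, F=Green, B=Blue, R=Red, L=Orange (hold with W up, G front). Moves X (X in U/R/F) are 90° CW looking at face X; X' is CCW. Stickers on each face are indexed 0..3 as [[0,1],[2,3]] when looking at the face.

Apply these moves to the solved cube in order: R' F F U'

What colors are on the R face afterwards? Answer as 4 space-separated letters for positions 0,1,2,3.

Answer: W G O R

Derivation:
After move 1 (R'): R=RRRR U=WBWB F=GWGW D=YGYG B=YBYB
After move 2 (F): F=GGWW U=WBOO R=WRBR D=RRYG L=OYOG
After move 3 (F): F=WGWG U=WBGY R=OROR D=BWYG L=OROR
After move 4 (U'): U=BYWG F=ORWG R=WGOR B=ORYB L=YBOR
Query: R face = WGOR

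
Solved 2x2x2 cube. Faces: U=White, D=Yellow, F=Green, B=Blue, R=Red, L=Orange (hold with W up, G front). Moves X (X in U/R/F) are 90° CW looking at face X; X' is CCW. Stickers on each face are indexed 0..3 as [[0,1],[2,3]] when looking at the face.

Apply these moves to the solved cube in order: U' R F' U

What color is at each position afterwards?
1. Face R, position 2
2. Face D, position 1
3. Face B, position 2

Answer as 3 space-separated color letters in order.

After move 1 (U'): U=WWWW F=OOGG R=GGRR B=RRBB L=BBOO
After move 2 (R): R=RGRG U=WOWG F=OYGY D=YBYR B=WRWB
After move 3 (F'): F=YYOG U=WORR R=BGYG D=BOYR L=BGOW
After move 4 (U): U=RWRO F=BGOG R=WRYG B=BGWB L=YYOW
Query 1: R[2] = Y
Query 2: D[1] = O
Query 3: B[2] = W

Answer: Y O W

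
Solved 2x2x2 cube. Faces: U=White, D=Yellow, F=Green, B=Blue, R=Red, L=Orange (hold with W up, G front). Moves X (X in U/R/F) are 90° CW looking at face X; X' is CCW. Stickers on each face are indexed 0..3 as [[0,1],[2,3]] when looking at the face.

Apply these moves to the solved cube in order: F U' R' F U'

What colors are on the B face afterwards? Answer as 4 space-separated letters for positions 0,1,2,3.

After move 1 (F): F=GGGG U=WWOO R=WRWR D=RRYY L=OYOY
After move 2 (U'): U=WOWO F=OYGG R=GGWR B=WRBB L=BBOY
After move 3 (R'): R=GRGW U=WBWW F=OOGO D=RYYG B=YRRB
After move 4 (F): F=GOOO U=WBYB R=WRWW D=GGYG L=BROY
After move 5 (U'): U=BBWY F=BROO R=GOWW B=WRRB L=YROY
Query: B face = WRRB

Answer: W R R B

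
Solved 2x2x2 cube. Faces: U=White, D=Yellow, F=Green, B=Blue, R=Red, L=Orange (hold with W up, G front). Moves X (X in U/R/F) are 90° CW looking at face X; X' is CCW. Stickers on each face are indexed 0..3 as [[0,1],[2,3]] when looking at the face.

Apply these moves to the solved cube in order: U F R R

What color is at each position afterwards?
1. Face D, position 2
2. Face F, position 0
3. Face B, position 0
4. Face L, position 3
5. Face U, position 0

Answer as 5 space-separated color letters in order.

Answer: Y G R Y W

Derivation:
After move 1 (U): U=WWWW F=RRGG R=BBRR B=OOBB L=GGOO
After move 2 (F): F=GRGR U=WWOG R=WBWR D=RBYY L=GYOY
After move 3 (R): R=WWRB U=WROR F=GBGY D=RBYO B=GOWB
After move 4 (R): R=RWBW U=WBOY F=GBGO D=RWYG B=RORB
Query 1: D[2] = Y
Query 2: F[0] = G
Query 3: B[0] = R
Query 4: L[3] = Y
Query 5: U[0] = W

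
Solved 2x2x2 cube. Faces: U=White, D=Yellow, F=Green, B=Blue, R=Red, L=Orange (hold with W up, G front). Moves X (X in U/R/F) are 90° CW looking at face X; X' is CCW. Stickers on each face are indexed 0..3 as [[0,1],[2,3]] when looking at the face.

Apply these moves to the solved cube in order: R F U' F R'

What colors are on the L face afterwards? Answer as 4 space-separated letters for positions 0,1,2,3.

Answer: W R O R

Derivation:
After move 1 (R): R=RRRR U=WGWG F=GYGY D=YBYB B=WBWB
After move 2 (F): F=GGYY U=WGOO R=WRGR D=RRYB L=OYOB
After move 3 (U'): U=GOWO F=OYYY R=GGGR B=WRWB L=WBOB
After move 4 (F): F=YOYY U=GOBB R=WGOR D=GGYB L=WROR
After move 5 (R'): R=GRWO U=GWBW F=YOYB D=GOYY B=BRGB
Query: L face = WROR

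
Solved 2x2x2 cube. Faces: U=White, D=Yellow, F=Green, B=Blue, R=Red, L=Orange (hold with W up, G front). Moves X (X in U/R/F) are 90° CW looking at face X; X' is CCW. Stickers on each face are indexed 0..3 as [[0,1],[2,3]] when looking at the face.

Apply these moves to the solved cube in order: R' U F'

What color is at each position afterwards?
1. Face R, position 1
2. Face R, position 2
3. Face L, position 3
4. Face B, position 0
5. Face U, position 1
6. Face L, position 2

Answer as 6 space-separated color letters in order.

Answer: B Y B O W O

Derivation:
After move 1 (R'): R=RRRR U=WBWB F=GWGW D=YGYG B=YBYB
After move 2 (U): U=WWBB F=RRGW R=YBRR B=OOYB L=GWOO
After move 3 (F'): F=RWRG U=WWYR R=GBYR D=WOYG L=GBOB
Query 1: R[1] = B
Query 2: R[2] = Y
Query 3: L[3] = B
Query 4: B[0] = O
Query 5: U[1] = W
Query 6: L[2] = O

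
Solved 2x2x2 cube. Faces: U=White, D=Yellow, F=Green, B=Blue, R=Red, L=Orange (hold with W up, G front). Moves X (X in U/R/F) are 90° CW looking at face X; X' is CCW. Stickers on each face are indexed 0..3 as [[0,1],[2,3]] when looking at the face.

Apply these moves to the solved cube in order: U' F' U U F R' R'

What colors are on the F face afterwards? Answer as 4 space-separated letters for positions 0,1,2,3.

Answer: O B G O

Derivation:
After move 1 (U'): U=WWWW F=OOGG R=GGRR B=RRBB L=BBOO
After move 2 (F'): F=OGOG U=WWGR R=YGYR D=BOYY L=BWOW
After move 3 (U): U=GWRW F=YGOG R=RRYR B=BWBB L=OGOW
After move 4 (U): U=RGWW F=RROG R=BWYR B=OGBB L=YGOW
After move 5 (F): F=ORGR U=RGWG R=WWWR D=YBYY L=YBOO
After move 6 (R'): R=WRWW U=RBWO F=OGGG D=YRYR B=YGBB
After move 7 (R'): R=RWWW U=RBWY F=OBGO D=YGYG B=RGRB
Query: F face = OBGO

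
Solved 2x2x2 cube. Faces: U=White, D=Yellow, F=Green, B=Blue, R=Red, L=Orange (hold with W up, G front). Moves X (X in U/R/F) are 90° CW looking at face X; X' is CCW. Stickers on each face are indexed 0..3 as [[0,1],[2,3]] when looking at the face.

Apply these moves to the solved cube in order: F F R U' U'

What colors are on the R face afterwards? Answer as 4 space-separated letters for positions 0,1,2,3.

Answer: O R R R

Derivation:
After move 1 (F): F=GGGG U=WWOO R=WRWR D=RRYY L=OYOY
After move 2 (F): F=GGGG U=WWYY R=OROR D=WWYY L=OROR
After move 3 (R): R=OORR U=WGYG F=GWGY D=WBYB B=YBWB
After move 4 (U'): U=GGWY F=ORGY R=GWRR B=OOWB L=YBOR
After move 5 (U'): U=GYGW F=YBGY R=ORRR B=GWWB L=OOOR
Query: R face = ORRR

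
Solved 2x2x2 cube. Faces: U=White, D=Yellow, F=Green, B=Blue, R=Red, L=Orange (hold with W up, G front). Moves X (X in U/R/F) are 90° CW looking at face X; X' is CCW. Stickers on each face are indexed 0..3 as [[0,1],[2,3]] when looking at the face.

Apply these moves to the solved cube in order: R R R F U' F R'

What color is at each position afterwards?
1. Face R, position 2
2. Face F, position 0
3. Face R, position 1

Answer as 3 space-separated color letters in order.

After move 1 (R): R=RRRR U=WGWG F=GYGY D=YBYB B=WBWB
After move 2 (R): R=RRRR U=WYWY F=GBGB D=YWYW B=GBGB
After move 3 (R): R=RRRR U=WBWB F=GWGW D=YGYG B=YBYB
After move 4 (F): F=GGWW U=WBOO R=WRBR D=RRYG L=OYOG
After move 5 (U'): U=BOWO F=OYWW R=GGBR B=WRYB L=YBOG
After move 6 (F): F=WOWY U=BOGB R=WGOR D=BGYG L=YROR
After move 7 (R'): R=GRWO U=BYGW F=WOWB D=BOYY B=GRGB
Query 1: R[2] = W
Query 2: F[0] = W
Query 3: R[1] = R

Answer: W W R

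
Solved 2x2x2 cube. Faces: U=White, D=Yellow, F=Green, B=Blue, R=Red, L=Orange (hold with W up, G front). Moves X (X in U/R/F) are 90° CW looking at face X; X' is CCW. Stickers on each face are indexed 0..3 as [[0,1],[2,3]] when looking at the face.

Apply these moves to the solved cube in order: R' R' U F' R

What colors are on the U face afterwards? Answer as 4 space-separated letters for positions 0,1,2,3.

After move 1 (R'): R=RRRR U=WBWB F=GWGW D=YGYG B=YBYB
After move 2 (R'): R=RRRR U=WYWY F=GBGB D=YWYW B=GBGB
After move 3 (U): U=WWYY F=RRGB R=GBRR B=OOGB L=GBOO
After move 4 (F'): F=RBRG U=WWGR R=WBYR D=BOYW L=GYOY
After move 5 (R): R=YWRB U=WBGG F=RORW D=BGYO B=ROWB
Query: U face = WBGG

Answer: W B G G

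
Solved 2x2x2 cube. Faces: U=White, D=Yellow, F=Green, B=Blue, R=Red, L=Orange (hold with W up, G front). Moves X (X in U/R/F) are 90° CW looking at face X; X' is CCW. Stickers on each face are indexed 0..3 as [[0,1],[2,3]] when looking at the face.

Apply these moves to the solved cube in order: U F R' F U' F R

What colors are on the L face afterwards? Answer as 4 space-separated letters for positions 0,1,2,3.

Answer: Y W O B

Derivation:
After move 1 (U): U=WWWW F=RRGG R=BBRR B=OOBB L=GGOO
After move 2 (F): F=GRGR U=WWOG R=WBWR D=RBYY L=GYOY
After move 3 (R'): R=BRWW U=WBOO F=GWGG D=RRYR B=YOBB
After move 4 (F): F=GGGW U=WBYY R=OROW D=WBYR L=GROR
After move 5 (U'): U=BYWY F=GRGW R=GGOW B=ORBB L=YOOR
After move 6 (F): F=GGWR U=BYRO R=WGYW D=OGYR L=YWOB
After move 7 (R): R=YWWG U=BGRR F=GGWR D=OBYO B=ORYB
Query: L face = YWOB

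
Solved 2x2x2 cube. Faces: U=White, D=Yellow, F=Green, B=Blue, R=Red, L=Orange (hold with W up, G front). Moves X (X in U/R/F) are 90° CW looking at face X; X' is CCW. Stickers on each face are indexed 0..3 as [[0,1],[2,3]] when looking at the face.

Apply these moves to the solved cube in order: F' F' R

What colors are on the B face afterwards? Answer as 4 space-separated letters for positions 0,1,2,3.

After move 1 (F'): F=GGGG U=WWRR R=YRYR D=OOYY L=OWOW
After move 2 (F'): F=GGGG U=WWYY R=OROR D=WWYY L=OROR
After move 3 (R): R=OORR U=WGYG F=GWGY D=WBYB B=YBWB
Query: B face = YBWB

Answer: Y B W B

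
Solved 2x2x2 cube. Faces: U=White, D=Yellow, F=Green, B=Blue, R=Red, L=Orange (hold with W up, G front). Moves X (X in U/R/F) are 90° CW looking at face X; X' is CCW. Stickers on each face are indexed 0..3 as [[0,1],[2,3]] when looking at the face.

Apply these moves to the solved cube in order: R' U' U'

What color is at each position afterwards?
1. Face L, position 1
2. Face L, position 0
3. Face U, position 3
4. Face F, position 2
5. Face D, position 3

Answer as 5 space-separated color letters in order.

After move 1 (R'): R=RRRR U=WBWB F=GWGW D=YGYG B=YBYB
After move 2 (U'): U=BBWW F=OOGW R=GWRR B=RRYB L=YBOO
After move 3 (U'): U=BWBW F=YBGW R=OORR B=GWYB L=RROO
Query 1: L[1] = R
Query 2: L[0] = R
Query 3: U[3] = W
Query 4: F[2] = G
Query 5: D[3] = G

Answer: R R W G G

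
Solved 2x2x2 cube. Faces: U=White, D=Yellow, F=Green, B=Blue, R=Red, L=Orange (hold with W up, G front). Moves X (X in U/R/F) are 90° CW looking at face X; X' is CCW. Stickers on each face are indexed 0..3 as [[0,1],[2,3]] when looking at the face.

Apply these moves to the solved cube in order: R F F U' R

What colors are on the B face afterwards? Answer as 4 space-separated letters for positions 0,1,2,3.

Answer: B R Y B

Derivation:
After move 1 (R): R=RRRR U=WGWG F=GYGY D=YBYB B=WBWB
After move 2 (F): F=GGYY U=WGOO R=WRGR D=RRYB L=OYOB
After move 3 (F): F=YGYG U=WGBY R=OROR D=GWYB L=OROR
After move 4 (U'): U=GYWB F=ORYG R=YGOR B=ORWB L=WBOR
After move 5 (R): R=OYRG U=GRWG F=OWYB D=GWYO B=BRYB
Query: B face = BRYB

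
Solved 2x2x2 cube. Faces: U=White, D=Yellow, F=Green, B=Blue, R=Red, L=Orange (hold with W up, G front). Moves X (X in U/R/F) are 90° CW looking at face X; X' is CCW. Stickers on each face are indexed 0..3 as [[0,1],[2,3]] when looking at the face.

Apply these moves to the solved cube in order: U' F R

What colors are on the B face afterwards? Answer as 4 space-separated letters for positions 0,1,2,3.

After move 1 (U'): U=WWWW F=OOGG R=GGRR B=RRBB L=BBOO
After move 2 (F): F=GOGO U=WWOB R=WGWR D=RGYY L=BYOY
After move 3 (R): R=WWRG U=WOOO F=GGGY D=RBYR B=BRWB
Query: B face = BRWB

Answer: B R W B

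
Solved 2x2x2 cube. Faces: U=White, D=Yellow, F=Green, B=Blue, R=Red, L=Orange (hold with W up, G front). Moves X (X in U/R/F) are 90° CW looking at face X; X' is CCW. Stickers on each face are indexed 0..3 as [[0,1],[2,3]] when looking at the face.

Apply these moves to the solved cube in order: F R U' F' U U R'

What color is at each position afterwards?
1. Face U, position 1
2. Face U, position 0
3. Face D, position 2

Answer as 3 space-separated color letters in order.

Answer: W R Y

Derivation:
After move 1 (F): F=GGGG U=WWOO R=WRWR D=RRYY L=OYOY
After move 2 (R): R=WWRR U=WGOG F=GRGY D=RBYB B=OBWB
After move 3 (U'): U=GGWO F=OYGY R=GRRR B=WWWB L=OBOY
After move 4 (F'): F=YYOG U=GGGR R=BRRR D=BYYB L=OOOW
After move 5 (U): U=GGRG F=BROG R=WWRR B=OOWB L=YYOW
After move 6 (U): U=RGGG F=WWOG R=OORR B=YYWB L=BROW
After move 7 (R'): R=OROR U=RWGY F=WGOG D=BWYG B=BYYB
Query 1: U[1] = W
Query 2: U[0] = R
Query 3: D[2] = Y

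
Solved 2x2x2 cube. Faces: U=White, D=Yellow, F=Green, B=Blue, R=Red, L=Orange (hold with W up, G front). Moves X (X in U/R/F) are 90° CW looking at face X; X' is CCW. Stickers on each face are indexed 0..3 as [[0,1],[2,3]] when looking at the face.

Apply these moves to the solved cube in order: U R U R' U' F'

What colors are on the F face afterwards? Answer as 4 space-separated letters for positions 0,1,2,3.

Answer: Y R R G

Derivation:
After move 1 (U): U=WWWW F=RRGG R=BBRR B=OOBB L=GGOO
After move 2 (R): R=RBRB U=WRWG F=RYGY D=YBYO B=WOWB
After move 3 (U): U=WWGR F=RBGY R=WORB B=GGWB L=RYOO
After move 4 (R'): R=OBWR U=WWGG F=RWGR D=YBYY B=OGBB
After move 5 (U'): U=WGWG F=RYGR R=RWWR B=OBBB L=OGOO
After move 6 (F'): F=YRRG U=WGRW R=BWYR D=GOYY L=OGOW
Query: F face = YRRG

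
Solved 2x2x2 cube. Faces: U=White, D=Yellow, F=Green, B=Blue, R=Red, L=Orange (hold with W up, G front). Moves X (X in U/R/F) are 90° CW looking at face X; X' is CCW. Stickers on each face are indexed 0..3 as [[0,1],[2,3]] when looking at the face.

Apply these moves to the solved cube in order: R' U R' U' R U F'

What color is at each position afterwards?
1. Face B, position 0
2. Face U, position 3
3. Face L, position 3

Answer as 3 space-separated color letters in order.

After move 1 (R'): R=RRRR U=WBWB F=GWGW D=YGYG B=YBYB
After move 2 (U): U=WWBB F=RRGW R=YBRR B=OOYB L=GWOO
After move 3 (R'): R=BRYR U=WYBO F=RWGB D=YRYW B=GOGB
After move 4 (U'): U=YOWB F=GWGB R=RWYR B=BRGB L=GOOO
After move 5 (R): R=YRRW U=YWWB F=GRGW D=YGYB B=BROB
After move 6 (U): U=WYBW F=YRGW R=BRRW B=GOOB L=GROO
After move 7 (F'): F=RWYG U=WYBR R=GRYW D=ROYB L=GWOB
Query 1: B[0] = G
Query 2: U[3] = R
Query 3: L[3] = B

Answer: G R B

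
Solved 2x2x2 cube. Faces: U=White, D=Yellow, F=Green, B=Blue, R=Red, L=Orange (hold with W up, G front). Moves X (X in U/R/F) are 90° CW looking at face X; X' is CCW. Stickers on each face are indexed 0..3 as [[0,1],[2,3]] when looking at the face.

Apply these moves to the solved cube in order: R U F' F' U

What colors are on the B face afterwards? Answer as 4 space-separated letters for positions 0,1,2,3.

Answer: G R W B

Derivation:
After move 1 (R): R=RRRR U=WGWG F=GYGY D=YBYB B=WBWB
After move 2 (U): U=WWGG F=RRGY R=WBRR B=OOWB L=GYOO
After move 3 (F'): F=RYRG U=WWWR R=BBYR D=YOYB L=GGOG
After move 4 (F'): F=YGRR U=WWBY R=OBYR D=GGYB L=GROW
After move 5 (U): U=BWYW F=OBRR R=OOYR B=GRWB L=YGOW
Query: B face = GRWB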